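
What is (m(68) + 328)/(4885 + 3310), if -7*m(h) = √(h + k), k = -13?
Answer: 328/8195 - √55/57365 ≈ 0.039895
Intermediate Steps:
m(h) = -√(-13 + h)/7 (m(h) = -√(h - 13)/7 = -√(-13 + h)/7)
(m(68) + 328)/(4885 + 3310) = (-√(-13 + 68)/7 + 328)/(4885 + 3310) = (-√55/7 + 328)/8195 = (328 - √55/7)*(1/8195) = 328/8195 - √55/57365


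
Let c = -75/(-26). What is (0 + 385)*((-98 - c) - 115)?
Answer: -2161005/26 ≈ -83116.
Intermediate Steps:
c = 75/26 (c = -75*(-1/26) = 75/26 ≈ 2.8846)
(0 + 385)*((-98 - c) - 115) = (0 + 385)*((-98 - 1*75/26) - 115) = 385*((-98 - 75/26) - 115) = 385*(-2623/26 - 115) = 385*(-5613/26) = -2161005/26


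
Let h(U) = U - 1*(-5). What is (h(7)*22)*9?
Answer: 2376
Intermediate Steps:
h(U) = 5 + U (h(U) = U + 5 = 5 + U)
(h(7)*22)*9 = ((5 + 7)*22)*9 = (12*22)*9 = 264*9 = 2376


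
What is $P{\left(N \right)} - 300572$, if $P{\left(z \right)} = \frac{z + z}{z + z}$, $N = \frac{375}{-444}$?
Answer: $-300571$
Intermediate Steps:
$N = - \frac{125}{148}$ ($N = 375 \left(- \frac{1}{444}\right) = - \frac{125}{148} \approx -0.84459$)
$P{\left(z \right)} = 1$ ($P{\left(z \right)} = \frac{2 z}{2 z} = 2 z \frac{1}{2 z} = 1$)
$P{\left(N \right)} - 300572 = 1 - 300572 = -300571$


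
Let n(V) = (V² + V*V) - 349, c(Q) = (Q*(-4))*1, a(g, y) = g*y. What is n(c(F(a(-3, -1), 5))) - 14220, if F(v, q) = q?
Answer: -13769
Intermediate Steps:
c(Q) = -4*Q (c(Q) = -4*Q*1 = -4*Q)
n(V) = -349 + 2*V² (n(V) = (V² + V²) - 349 = 2*V² - 349 = -349 + 2*V²)
n(c(F(a(-3, -1), 5))) - 14220 = (-349 + 2*(-4*5)²) - 14220 = (-349 + 2*(-20)²) - 14220 = (-349 + 2*400) - 14220 = (-349 + 800) - 14220 = 451 - 14220 = -13769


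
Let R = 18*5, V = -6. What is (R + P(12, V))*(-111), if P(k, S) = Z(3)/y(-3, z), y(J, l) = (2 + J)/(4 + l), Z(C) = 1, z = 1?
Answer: -9435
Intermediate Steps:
y(J, l) = (2 + J)/(4 + l)
P(k, S) = -5 (P(k, S) = 1/((2 - 3)/(4 + 1)) = 1/(-1/5) = 1/((⅕)*(-1)) = 1/(-⅕) = 1*(-5) = -5)
R = 90
(R + P(12, V))*(-111) = (90 - 5)*(-111) = 85*(-111) = -9435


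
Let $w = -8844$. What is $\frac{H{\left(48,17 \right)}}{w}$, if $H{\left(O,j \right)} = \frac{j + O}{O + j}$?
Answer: $- \frac{1}{8844} \approx -0.00011307$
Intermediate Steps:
$H{\left(O,j \right)} = 1$ ($H{\left(O,j \right)} = \frac{O + j}{O + j} = 1$)
$\frac{H{\left(48,17 \right)}}{w} = 1 \frac{1}{-8844} = 1 \left(- \frac{1}{8844}\right) = - \frac{1}{8844}$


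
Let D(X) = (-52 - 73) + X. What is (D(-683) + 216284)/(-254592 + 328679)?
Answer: 215476/74087 ≈ 2.9084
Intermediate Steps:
D(X) = -125 + X
(D(-683) + 216284)/(-254592 + 328679) = ((-125 - 683) + 216284)/(-254592 + 328679) = (-808 + 216284)/74087 = 215476*(1/74087) = 215476/74087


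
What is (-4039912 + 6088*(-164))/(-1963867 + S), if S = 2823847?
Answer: -419862/71665 ≈ -5.8587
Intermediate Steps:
(-4039912 + 6088*(-164))/(-1963867 + S) = (-4039912 + 6088*(-164))/(-1963867 + 2823847) = (-4039912 - 998432)/859980 = -5038344*1/859980 = -419862/71665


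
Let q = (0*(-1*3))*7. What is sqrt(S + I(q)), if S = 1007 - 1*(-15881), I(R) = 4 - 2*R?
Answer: 2*sqrt(4223) ≈ 129.97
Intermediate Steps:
q = 0 (q = (0*(-3))*7 = 0*7 = 0)
S = 16888 (S = 1007 + 15881 = 16888)
sqrt(S + I(q)) = sqrt(16888 + (4 - 2*0)) = sqrt(16888 + (4 + 0)) = sqrt(16888 + 4) = sqrt(16892) = 2*sqrt(4223)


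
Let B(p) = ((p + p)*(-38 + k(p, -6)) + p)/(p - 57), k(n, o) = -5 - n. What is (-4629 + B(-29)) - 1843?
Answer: -557375/86 ≈ -6481.1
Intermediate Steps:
B(p) = (p + 2*p*(-43 - p))/(-57 + p) (B(p) = ((p + p)*(-38 + (-5 - p)) + p)/(p - 57) = ((2*p)*(-43 - p) + p)/(-57 + p) = (2*p*(-43 - p) + p)/(-57 + p) = (p + 2*p*(-43 - p))/(-57 + p))
(-4629 + B(-29)) - 1843 = (-4629 - 1*(-29)*(85 + 2*(-29))/(-57 - 29)) - 1843 = (-4629 - 1*(-29)*(85 - 58)/(-86)) - 1843 = (-4629 - 1*(-29)*(-1/86)*27) - 1843 = (-4629 - 783/86) - 1843 = -398877/86 - 1843 = -557375/86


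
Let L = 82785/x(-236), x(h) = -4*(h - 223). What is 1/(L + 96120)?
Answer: 612/58853035 ≈ 1.0399e-5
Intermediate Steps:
x(h) = 892 - 4*h (x(h) = -4*(-223 + h) = 892 - 4*h)
L = 27595/612 (L = 82785/(892 - 4*(-236)) = 82785/(892 + 944) = 82785/1836 = 82785*(1/1836) = 27595/612 ≈ 45.090)
1/(L + 96120) = 1/(27595/612 + 96120) = 1/(58853035/612) = 612/58853035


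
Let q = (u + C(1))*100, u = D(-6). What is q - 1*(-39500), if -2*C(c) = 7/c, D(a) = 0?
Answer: 39150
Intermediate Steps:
u = 0
C(c) = -7/(2*c)
q = -350 (q = (0 - 7/2/1)*100 = (0 - 7/2*1)*100 = (0 - 7/2)*100 = -7/2*100 = -350)
q - 1*(-39500) = -350 - 1*(-39500) = -350 + 39500 = 39150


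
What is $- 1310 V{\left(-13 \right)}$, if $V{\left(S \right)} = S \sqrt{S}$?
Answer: $17030 i \sqrt{13} \approx 61403.0 i$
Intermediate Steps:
$V{\left(S \right)} = S^{\frac{3}{2}}$
$- 1310 V{\left(-13 \right)} = - 1310 \left(-13\right)^{\frac{3}{2}} = - 1310 \left(- 13 i \sqrt{13}\right) = 17030 i \sqrt{13}$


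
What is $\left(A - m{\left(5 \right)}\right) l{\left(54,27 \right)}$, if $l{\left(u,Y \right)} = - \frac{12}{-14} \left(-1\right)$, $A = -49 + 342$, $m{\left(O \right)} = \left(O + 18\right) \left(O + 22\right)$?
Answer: $\frac{1968}{7} \approx 281.14$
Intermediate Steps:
$m{\left(O \right)} = \left(18 + O\right) \left(22 + O\right)$
$A = 293$
$l{\left(u,Y \right)} = - \frac{6}{7}$ ($l{\left(u,Y \right)} = \left(-12\right) \left(- \frac{1}{14}\right) \left(-1\right) = \frac{6}{7} \left(-1\right) = - \frac{6}{7}$)
$\left(A - m{\left(5 \right)}\right) l{\left(54,27 \right)} = \left(293 - \left(396 + 5^{2} + 40 \cdot 5\right)\right) \left(- \frac{6}{7}\right) = \left(293 - \left(396 + 25 + 200\right)\right) \left(- \frac{6}{7}\right) = \left(293 - 621\right) \left(- \frac{6}{7}\right) = \left(-328\right) \left(- \frac{6}{7}\right) = \frac{1968}{7}$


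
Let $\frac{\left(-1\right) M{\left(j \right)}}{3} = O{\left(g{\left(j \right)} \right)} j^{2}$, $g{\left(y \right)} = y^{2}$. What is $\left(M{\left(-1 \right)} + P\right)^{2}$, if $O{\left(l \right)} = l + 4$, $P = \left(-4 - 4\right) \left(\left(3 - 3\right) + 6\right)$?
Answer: $3969$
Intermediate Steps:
$P = -48$ ($P = - 8 \left(0 + 6\right) = \left(-8\right) 6 = -48$)
$O{\left(l \right)} = 4 + l$
$M{\left(j \right)} = - 3 j^{2} \left(4 + j^{2}\right)$ ($M{\left(j \right)} = - 3 \left(4 + j^{2}\right) j^{2} = - 3 j^{2} \left(4 + j^{2}\right)$)
$\left(M{\left(-1 \right)} + P\right)^{2} = \left(3 \left(-1\right)^{2} \left(-4 - \left(-1\right)^{2}\right) - 48\right)^{2} = \left(3 \cdot 1 \left(-4 - 1\right) - 48\right)^{2} = \left(3 \cdot 1 \left(-5\right) - 48\right)^{2} = \left(-15 - 48\right)^{2} = \left(-63\right)^{2} = 3969$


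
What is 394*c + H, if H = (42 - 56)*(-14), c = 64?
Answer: 25412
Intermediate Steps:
H = 196 (H = -14*(-14) = 196)
394*c + H = 394*64 + 196 = 25216 + 196 = 25412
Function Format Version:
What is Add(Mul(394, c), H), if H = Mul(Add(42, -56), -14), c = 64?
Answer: 25412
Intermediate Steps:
H = 196 (H = Mul(-14, -14) = 196)
Add(Mul(394, c), H) = Add(Mul(394, 64), 196) = Add(25216, 196) = 25412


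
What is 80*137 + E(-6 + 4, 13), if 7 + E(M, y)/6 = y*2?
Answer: 11074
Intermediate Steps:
E(M, y) = -42 + 12*y (E(M, y) = -42 + 6*(y*2) = -42 + 6*(2*y) = -42 + 12*y)
80*137 + E(-6 + 4, 13) = 80*137 + (-42 + 12*13) = 10960 + (-42 + 156) = 10960 + 114 = 11074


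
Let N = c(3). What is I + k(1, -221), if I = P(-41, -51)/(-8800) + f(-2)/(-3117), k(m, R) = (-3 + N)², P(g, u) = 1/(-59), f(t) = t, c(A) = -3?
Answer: 58261511917/1618346400 ≈ 36.001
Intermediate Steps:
N = -3
P(g, u) = -1/59
k(m, R) = 36 (k(m, R) = (-3 - 3)² = (-6)² = 36)
I = 1041517/1618346400 (I = -1/59/(-8800) - 2/(-3117) = -1/59*(-1/8800) - 2*(-1/3117) = 1/519200 + 2/3117 = 1041517/1618346400 ≈ 0.00064357)
I + k(1, -221) = 1041517/1618346400 + 36 = 58261511917/1618346400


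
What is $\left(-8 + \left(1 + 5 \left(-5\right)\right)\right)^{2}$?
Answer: $1024$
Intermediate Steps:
$\left(-8 + \left(1 + 5 \left(-5\right)\right)\right)^{2} = \left(-8 + \left(1 - 25\right)\right)^{2} = \left(-8 - 24\right)^{2} = \left(-32\right)^{2} = 1024$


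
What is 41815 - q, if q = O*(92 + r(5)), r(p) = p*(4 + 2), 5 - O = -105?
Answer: 28395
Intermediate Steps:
O = 110 (O = 5 - 1*(-105) = 5 + 105 = 110)
r(p) = 6*p (r(p) = p*6 = 6*p)
q = 13420 (q = 110*(92 + 6*5) = 110*(92 + 30) = 110*122 = 13420)
41815 - q = 41815 - 1*13420 = 41815 - 13420 = 28395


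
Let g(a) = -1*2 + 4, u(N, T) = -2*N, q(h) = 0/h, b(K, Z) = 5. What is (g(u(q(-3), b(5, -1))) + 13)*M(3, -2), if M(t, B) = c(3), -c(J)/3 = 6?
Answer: -270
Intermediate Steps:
c(J) = -18 (c(J) = -3*6 = -18)
M(t, B) = -18
q(h) = 0
g(a) = 2 (g(a) = -2 + 4 = 2)
(g(u(q(-3), b(5, -1))) + 13)*M(3, -2) = (2 + 13)*(-18) = 15*(-18) = -270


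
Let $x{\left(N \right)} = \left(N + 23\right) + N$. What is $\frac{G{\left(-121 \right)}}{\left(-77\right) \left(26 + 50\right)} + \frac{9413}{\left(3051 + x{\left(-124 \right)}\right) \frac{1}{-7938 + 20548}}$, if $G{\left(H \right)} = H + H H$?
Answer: $\frac{7892946055}{187929} \approx 42000.0$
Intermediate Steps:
$G{\left(H \right)} = H + H^{2}$
$x{\left(N \right)} = 23 + 2 N$ ($x{\left(N \right)} = \left(23 + N\right) + N = 23 + 2 N$)
$\frac{G{\left(-121 \right)}}{\left(-77\right) \left(26 + 50\right)} + \frac{9413}{\left(3051 + x{\left(-124 \right)}\right) \frac{1}{-7938 + 20548}} = \frac{\left(-121\right) \left(1 - 121\right)}{\left(-77\right) \left(26 + 50\right)} + \frac{9413}{\left(3051 + \left(23 + 2 \left(-124\right)\right)\right) \frac{1}{-7938 + 20548}} = \frac{\left(-121\right) \left(-120\right)}{\left(-77\right) 76} + \frac{9413}{\left(3051 + \left(23 - 248\right)\right) \frac{1}{12610}} = \frac{14520}{-5852} + \frac{9413}{\left(3051 - 225\right) \frac{1}{12610}} = 14520 \left(- \frac{1}{5852}\right) + \frac{9413}{2826 \cdot \frac{1}{12610}} = - \frac{330}{133} + \frac{9413}{\frac{1413}{6305}} = - \frac{330}{133} + 9413 \cdot \frac{6305}{1413} = - \frac{330}{133} + \frac{59348965}{1413} = \frac{7892946055}{187929}$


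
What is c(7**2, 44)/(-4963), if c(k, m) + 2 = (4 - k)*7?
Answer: 317/4963 ≈ 0.063873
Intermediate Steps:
c(k, m) = 26 - 7*k (c(k, m) = -2 + (4 - k)*7 = -2 + (28 - 7*k) = 26 - 7*k)
c(7**2, 44)/(-4963) = (26 - 7*7**2)/(-4963) = (26 - 7*49)*(-1/4963) = (26 - 343)*(-1/4963) = -317*(-1/4963) = 317/4963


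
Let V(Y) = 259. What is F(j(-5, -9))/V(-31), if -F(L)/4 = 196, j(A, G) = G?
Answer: -112/37 ≈ -3.0270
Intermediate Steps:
F(L) = -784 (F(L) = -4*196 = -784)
F(j(-5, -9))/V(-31) = -784/259 = -784*1/259 = -112/37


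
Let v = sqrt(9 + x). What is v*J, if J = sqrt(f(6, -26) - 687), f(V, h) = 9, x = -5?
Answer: 2*I*sqrt(678) ≈ 52.077*I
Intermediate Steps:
J = I*sqrt(678) (J = sqrt(9 - 687) = sqrt(-678) = I*sqrt(678) ≈ 26.038*I)
v = 2 (v = sqrt(9 - 5) = sqrt(4) = 2)
v*J = 2*(I*sqrt(678)) = 2*I*sqrt(678)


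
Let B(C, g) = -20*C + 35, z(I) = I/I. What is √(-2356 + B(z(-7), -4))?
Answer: I*√2341 ≈ 48.384*I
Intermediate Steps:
z(I) = 1
B(C, g) = 35 - 20*C
√(-2356 + B(z(-7), -4)) = √(-2356 + (35 - 20*1)) = √(-2356 + (35 - 20)) = √(-2356 + 15) = √(-2341) = I*√2341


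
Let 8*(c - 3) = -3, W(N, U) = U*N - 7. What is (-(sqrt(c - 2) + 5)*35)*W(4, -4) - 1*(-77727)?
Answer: 81752 + 805*sqrt(10)/4 ≈ 82388.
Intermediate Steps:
W(N, U) = -7 + N*U (W(N, U) = N*U - 7 = -7 + N*U)
c = 21/8 (c = 3 + (1/8)*(-3) = 3 - 3/8 = 21/8 ≈ 2.6250)
(-(sqrt(c - 2) + 5)*35)*W(4, -4) - 1*(-77727) = (-(sqrt(21/8 - 2) + 5)*35)*(-7 + 4*(-4)) - 1*(-77727) = (-(sqrt(5/8) + 5)*35)*(-7 - 16) + 77727 = (-(sqrt(10)/4 + 5)*35)*(-23) + 77727 = (-(5 + sqrt(10)/4)*35)*(-23) + 77727 = ((-5 - sqrt(10)/4)*35)*(-23) + 77727 = (-175 - 35*sqrt(10)/4)*(-23) + 77727 = (4025 + 805*sqrt(10)/4) + 77727 = 81752 + 805*sqrt(10)/4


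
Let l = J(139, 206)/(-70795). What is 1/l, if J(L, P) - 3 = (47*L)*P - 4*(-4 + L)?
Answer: -70795/1345261 ≈ -0.052625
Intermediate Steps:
J(L, P) = 19 - 4*L + 47*L*P (J(L, P) = 3 + ((47*L)*P - 4*(-4 + L)) = 3 + (47*L*P + (16 - 4*L)) = 3 + (16 - 4*L + 47*L*P) = 19 - 4*L + 47*L*P)
l = -1345261/70795 (l = (19 - 4*139 + 47*139*206)/(-70795) = (19 - 556 + 1345798)*(-1/70795) = 1345261*(-1/70795) = -1345261/70795 ≈ -19.002)
1/l = 1/(-1345261/70795) = -70795/1345261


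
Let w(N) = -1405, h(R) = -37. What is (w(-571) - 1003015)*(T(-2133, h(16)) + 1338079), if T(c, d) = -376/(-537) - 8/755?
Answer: -108980441625430916/81087 ≈ -1.3440e+12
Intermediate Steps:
T(c, d) = 279584/405435 (T(c, d) = -376*(-1/537) - 8*1/755 = 376/537 - 8/755 = 279584/405435)
(w(-571) - 1003015)*(T(-2133, h(16)) + 1338079) = (-1405 - 1003015)*(279584/405435 + 1338079) = -1004420*542504338949/405435 = -108980441625430916/81087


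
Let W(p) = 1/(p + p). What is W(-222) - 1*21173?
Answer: -9400813/444 ≈ -21173.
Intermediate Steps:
W(p) = 1/(2*p)
W(-222) - 1*21173 = (½)/(-222) - 1*21173 = (½)*(-1/222) - 21173 = -1/444 - 21173 = -9400813/444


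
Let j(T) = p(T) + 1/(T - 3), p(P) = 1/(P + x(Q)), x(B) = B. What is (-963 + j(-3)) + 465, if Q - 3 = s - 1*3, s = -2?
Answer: -14951/30 ≈ -498.37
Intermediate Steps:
Q = -2 (Q = 3 + (-2 - 1*3) = 3 + (-2 - 3) = 3 - 5 = -2)
p(P) = 1/(-2 + P) (p(P) = 1/(P - 2) = 1/(-2 + P))
j(T) = 1/(-3 + T) + 1/(-2 + T) (j(T) = 1/(-2 + T) + 1/(T - 3) = 1/(-2 + T) + 1/(-3 + T) = 1/(-3 + T) + 1/(-2 + T))
(-963 + j(-3)) + 465 = (-963 + (-5 + 2*(-3))/((-3 - 3)*(-2 - 3))) + 465 = (-963 + (-5 - 6)/(-6*(-5))) + 465 = (-963 - 1/6*(-1/5)*(-11)) + 465 = (-963 - 11/30) + 465 = -28901/30 + 465 = -14951/30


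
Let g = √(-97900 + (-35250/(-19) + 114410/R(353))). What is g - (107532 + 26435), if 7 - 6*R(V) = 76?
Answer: -133967 + 3*I*√2249051090/437 ≈ -1.3397e+5 + 325.57*I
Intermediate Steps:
R(V) = -23/2 (R(V) = 7/6 - ⅙*76 = 7/6 - 38/3 = -23/2)
g = 3*I*√2249051090/437 (g = √(-97900 + (-35250/(-19) + 114410/(-23/2))) = √(-97900 + (-35250*(-1/19) + 114410*(-2/23))) = √(-97900 + (35250/19 - 228820/23)) = √(-97900 - 3536830/437) = √(-46319130/437) = 3*I*√2249051090/437 ≈ 325.57*I)
g - (107532 + 26435) = 3*I*√2249051090/437 - (107532 + 26435) = 3*I*√2249051090/437 - 1*133967 = 3*I*√2249051090/437 - 133967 = -133967 + 3*I*√2249051090/437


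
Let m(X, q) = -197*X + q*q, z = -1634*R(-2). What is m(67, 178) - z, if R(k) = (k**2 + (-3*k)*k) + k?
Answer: 2145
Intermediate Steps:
R(k) = k - 2*k**2 (R(k) = (k**2 - 3*k**2) + k = -2*k**2 + k = k - 2*k**2)
z = 16340 (z = -(-3268)*(1 - 2*(-2)) = -(-3268)*(1 + 4) = -(-3268)*5 = -1634*(-10) = 16340)
m(X, q) = q**2 - 197*X (m(X, q) = -197*X + q**2 = q**2 - 197*X)
m(67, 178) - z = (178**2 - 197*67) - 1*16340 = (31684 - 13199) - 16340 = 18485 - 16340 = 2145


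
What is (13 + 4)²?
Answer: 289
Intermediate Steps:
(13 + 4)² = 17² = 289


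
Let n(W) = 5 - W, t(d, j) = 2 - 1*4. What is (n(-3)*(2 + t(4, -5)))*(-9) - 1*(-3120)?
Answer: 3120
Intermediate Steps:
t(d, j) = -2 (t(d, j) = 2 - 4 = -2)
(n(-3)*(2 + t(4, -5)))*(-9) - 1*(-3120) = ((5 - 1*(-3))*(2 - 2))*(-9) - 1*(-3120) = ((5 + 3)*0)*(-9) + 3120 = (8*0)*(-9) + 3120 = 0*(-9) + 3120 = 0 + 3120 = 3120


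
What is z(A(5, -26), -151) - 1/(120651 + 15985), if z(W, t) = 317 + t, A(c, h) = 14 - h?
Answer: 22681575/136636 ≈ 166.00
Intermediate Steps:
z(A(5, -26), -151) - 1/(120651 + 15985) = (317 - 151) - 1/(120651 + 15985) = 166 - 1/136636 = 22681575/136636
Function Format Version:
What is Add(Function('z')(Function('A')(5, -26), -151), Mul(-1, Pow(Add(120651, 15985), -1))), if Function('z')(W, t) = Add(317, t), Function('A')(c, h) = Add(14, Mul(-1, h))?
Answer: Rational(22681575, 136636) ≈ 166.00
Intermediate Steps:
Add(Function('z')(Function('A')(5, -26), -151), Mul(-1, Pow(Add(120651, 15985), -1))) = Add(Add(317, -151), Mul(-1, Pow(Add(120651, 15985), -1))) = Add(166, Mul(-1, Pow(136636, -1))) = Add(166, Mul(-1, Rational(1, 136636))) = Add(166, Rational(-1, 136636)) = Rational(22681575, 136636)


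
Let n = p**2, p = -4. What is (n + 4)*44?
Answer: 880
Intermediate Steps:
n = 16 (n = (-4)**2 = 16)
(n + 4)*44 = (16 + 4)*44 = 20*44 = 880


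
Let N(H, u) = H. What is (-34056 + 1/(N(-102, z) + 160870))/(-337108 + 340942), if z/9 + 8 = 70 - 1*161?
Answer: -5475115007/616384512 ≈ -8.8826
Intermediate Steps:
z = -891 (z = -72 + 9*(70 - 1*161) = -72 + 9*(70 - 161) = -72 + 9*(-91) = -72 - 819 = -891)
(-34056 + 1/(N(-102, z) + 160870))/(-337108 + 340942) = (-34056 + 1/(-102 + 160870))/(-337108 + 340942) = (-34056 + 1/160768)/3834 = (-34056 + 1/160768)*(1/3834) = -5475115007/160768*1/3834 = -5475115007/616384512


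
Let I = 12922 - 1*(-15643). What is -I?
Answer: -28565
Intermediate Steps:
I = 28565 (I = 12922 + 15643 = 28565)
-I = -1*28565 = -28565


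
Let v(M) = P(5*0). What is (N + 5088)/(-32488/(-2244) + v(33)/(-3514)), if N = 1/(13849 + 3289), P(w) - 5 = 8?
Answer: 1562712835803/4445506057 ≈ 351.53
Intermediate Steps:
P(w) = 13 (P(w) = 5 + 8 = 13)
v(M) = 13
N = 1/17138 ≈ 5.8350e-5
(N + 5088)/(-32488/(-2244) + v(33)/(-3514)) = (1/17138 + 5088)/(-32488/(-2244) + 13/(-3514)) = 87198145/(17138*(-32488*(-1/2244) + 13*(-1/3514))) = 87198145/(17138*(8122/561 - 13/3514)) = 87198145/(17138*(28533415/1971354)) = (87198145/17138)*(1971354/28533415) = 1562712835803/4445506057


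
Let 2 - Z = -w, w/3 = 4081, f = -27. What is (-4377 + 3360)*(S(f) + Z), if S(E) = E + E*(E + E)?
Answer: -13908492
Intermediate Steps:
w = 12243 (w = 3*4081 = 12243)
S(E) = E + 2*E² (S(E) = E + E*(2*E) = E + 2*E²)
Z = 12245 (Z = 2 - (-1)*12243 = 2 - 1*(-12243) = 2 + 12243 = 12245)
(-4377 + 3360)*(S(f) + Z) = (-4377 + 3360)*(-27*(1 + 2*(-27)) + 12245) = -1017*(-27*(1 - 54) + 12245) = -1017*(-27*(-53) + 12245) = -1017*(1431 + 12245) = -1017*13676 = -13908492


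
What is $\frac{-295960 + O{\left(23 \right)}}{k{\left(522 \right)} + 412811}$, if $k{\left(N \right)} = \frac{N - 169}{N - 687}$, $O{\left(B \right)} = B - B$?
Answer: $- \frac{24416700}{34056731} \approx -0.71694$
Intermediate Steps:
$O{\left(B \right)} = 0$
$k{\left(N \right)} = \frac{-169 + N}{-687 + N}$
$\frac{-295960 + O{\left(23 \right)}}{k{\left(522 \right)} + 412811} = \frac{-295960 + 0}{\frac{-169 + 522}{-687 + 522} + 412811} = - \frac{295960}{\frac{1}{-165} \cdot 353 + 412811} = - \frac{295960}{\left(- \frac{1}{165}\right) 353 + 412811} = - \frac{295960}{- \frac{353}{165} + 412811} = - \frac{295960}{\frac{68113462}{165}} = \left(-295960\right) \frac{165}{68113462} = - \frac{24416700}{34056731}$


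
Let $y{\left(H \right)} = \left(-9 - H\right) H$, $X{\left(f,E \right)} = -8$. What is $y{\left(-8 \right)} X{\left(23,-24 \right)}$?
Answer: $-64$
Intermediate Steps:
$y{\left(H \right)} = H \left(-9 - H\right)$
$y{\left(-8 \right)} X{\left(23,-24 \right)} = \left(-1\right) \left(-8\right) \left(9 - 8\right) \left(-8\right) = \left(-1\right) \left(-8\right) 1 \left(-8\right) = 8 \left(-8\right) = -64$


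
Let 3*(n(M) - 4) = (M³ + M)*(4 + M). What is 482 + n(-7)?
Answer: 836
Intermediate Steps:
n(M) = 4 + (4 + M)*(M + M³)/3 (n(M) = 4 + ((M³ + M)*(4 + M))/3 = 4 + ((M + M³)*(4 + M))/3 = 4 + ((4 + M)*(M + M³))/3 = 4 + (4 + M)*(M + M³)/3)
482 + n(-7) = 482 + (4 + (⅓)*(-7)² + (⅓)*(-7)⁴ + (4/3)*(-7) + (4/3)*(-7)³) = 482 + (4 + (⅓)*49 + (⅓)*2401 - 28/3 + (4/3)*(-343)) = 482 + (4 + 49/3 + 2401/3 - 28/3 - 1372/3) = 482 + 354 = 836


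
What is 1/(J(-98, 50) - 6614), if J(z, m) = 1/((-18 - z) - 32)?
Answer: -48/317471 ≈ -0.00015119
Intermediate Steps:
J(z, m) = 1/(-50 - z)
1/(J(-98, 50) - 6614) = 1/(-1/(50 - 98) - 6614) = 1/(-1/(-48) - 6614) = 1/(-1*(-1/48) - 6614) = 1/(1/48 - 6614) = 1/(-317471/48) = -48/317471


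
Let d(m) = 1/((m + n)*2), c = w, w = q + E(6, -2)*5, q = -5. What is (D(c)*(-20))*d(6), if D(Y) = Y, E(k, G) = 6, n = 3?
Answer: -250/9 ≈ -27.778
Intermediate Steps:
w = 25 (w = -5 + 6*5 = -5 + 30 = 25)
c = 25
d(m) = 1/(2*(3 + m)) (d(m) = 1/((m + 3)*2) = (½)/(3 + m) = 1/(2*(3 + m)))
(D(c)*(-20))*d(6) = (25*(-20))*(1/(2*(3 + 6))) = -250/9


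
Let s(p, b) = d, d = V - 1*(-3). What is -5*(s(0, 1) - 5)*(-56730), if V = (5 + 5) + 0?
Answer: 2269200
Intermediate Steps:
V = 10 (V = 10 + 0 = 10)
d = 13 (d = 10 - 1*(-3) = 10 + 3 = 13)
s(p, b) = 13
-5*(s(0, 1) - 5)*(-56730) = -5*(13 - 5)*(-56730) = -5*8*(-56730) = -40*(-56730) = 2269200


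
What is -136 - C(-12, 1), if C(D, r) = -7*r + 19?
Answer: -148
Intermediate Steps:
C(D, r) = 19 - 7*r
-136 - C(-12, 1) = -136 - (19 - 7*1) = -136 - (19 - 7) = -136 - 1*12 = -136 - 12 = -148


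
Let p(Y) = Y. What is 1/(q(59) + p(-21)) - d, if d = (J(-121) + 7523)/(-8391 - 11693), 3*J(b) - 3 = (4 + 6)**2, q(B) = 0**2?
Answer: 34655/105441 ≈ 0.32867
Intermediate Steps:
q(B) = 0
J(b) = 103/3 (J(b) = 1 + (4 + 6)**2/3 = 1 + (1/3)*10**2 = 1 + (1/3)*100 = 1 + 100/3 = 103/3)
d = -5668/15063 (d = (103/3 + 7523)/(-8391 - 11693) = (22672/3)/(-20084) = (22672/3)*(-1/20084) = -5668/15063 ≈ -0.37629)
1/(q(59) + p(-21)) - d = 1/(0 - 21) - 1*(-5668/15063) = 1/(-21) + 5668/15063 = -1/21 + 5668/15063 = 34655/105441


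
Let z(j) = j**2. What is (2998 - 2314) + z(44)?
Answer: 2620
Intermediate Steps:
(2998 - 2314) + z(44) = (2998 - 2314) + 44**2 = 684 + 1936 = 2620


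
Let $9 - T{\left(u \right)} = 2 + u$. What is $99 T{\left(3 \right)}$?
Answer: $396$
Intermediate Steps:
$T{\left(u \right)} = 7 - u$ ($T{\left(u \right)} = 9 - \left(2 + u\right) = 7 - u$)
$99 T{\left(3 \right)} = 99 \left(7 - 3\right) = 99 \cdot 4 = 396$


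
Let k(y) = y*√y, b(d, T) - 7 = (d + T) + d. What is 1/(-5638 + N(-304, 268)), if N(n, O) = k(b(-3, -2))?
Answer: -5638/31787045 + I/31787045 ≈ -0.00017737 + 3.1459e-8*I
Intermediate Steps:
b(d, T) = 7 + T + 2*d (b(d, T) = 7 + ((d + T) + d) = 7 + ((T + d) + d) = 7 + (T + 2*d) = 7 + T + 2*d)
k(y) = y^(3/2)
N(n, O) = -I (N(n, O) = (7 - 2 + 2*(-3))^(3/2) = (7 - 2 - 6)^(3/2) = (-1)^(3/2) = -I)
1/(-5638 + N(-304, 268)) = 1/(-5638 - I) = (-5638 + I)/31787045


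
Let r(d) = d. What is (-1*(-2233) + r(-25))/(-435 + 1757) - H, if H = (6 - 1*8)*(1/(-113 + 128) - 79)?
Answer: -1548688/9915 ≈ -156.20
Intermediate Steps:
H = 2368/15 (H = (6 - 8)*(1/15 - 79) = -2*(1/15 - 79) = -2*(-1184/15) = 2368/15 ≈ 157.87)
(-1*(-2233) + r(-25))/(-435 + 1757) - H = (-1*(-2233) - 25)/(-435 + 1757) - 1*2368/15 = (2233 - 25)/1322 - 2368/15 = 2208*(1/1322) - 2368/15 = 1104/661 - 2368/15 = -1548688/9915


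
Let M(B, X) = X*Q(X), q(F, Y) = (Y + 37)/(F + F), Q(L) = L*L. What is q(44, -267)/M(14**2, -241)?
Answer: 115/615890924 ≈ 1.8672e-7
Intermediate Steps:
Q(L) = L**2
q(F, Y) = (37 + Y)/(2*F) (q(F, Y) = (37 + Y)/((2*F)) = (37 + Y)*(1/(2*F)) = (37 + Y)/(2*F))
M(B, X) = X**3 (M(B, X) = X*X**2 = X**3)
q(44, -267)/M(14**2, -241) = ((1/2)*(37 - 267)/44)/((-241)**3) = ((1/2)*(1/44)*(-230))/(-13997521) = -115/44*(-1/13997521) = 115/615890924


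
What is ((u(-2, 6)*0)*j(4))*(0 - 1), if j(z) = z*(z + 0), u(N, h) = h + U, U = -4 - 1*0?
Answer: 0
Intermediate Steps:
U = -4 (U = -4 + 0 = -4)
u(N, h) = -4 + h (u(N, h) = h - 4 = -4 + h)
j(z) = z² (j(z) = z*z = z²)
((u(-2, 6)*0)*j(4))*(0 - 1) = (((-4 + 6)*0)*4²)*(0 - 1) = ((2*0)*16)*(-1) = (0*16)*(-1) = 0*(-1) = 0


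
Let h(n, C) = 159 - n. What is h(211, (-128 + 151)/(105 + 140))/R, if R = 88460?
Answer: -13/22115 ≈ -0.00058784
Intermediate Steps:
h(211, (-128 + 151)/(105 + 140))/R = (159 - 1*211)/88460 = (159 - 211)*(1/88460) = -52*1/88460 = -13/22115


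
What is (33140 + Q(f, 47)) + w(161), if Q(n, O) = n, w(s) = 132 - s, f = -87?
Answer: 33024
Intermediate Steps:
(33140 + Q(f, 47)) + w(161) = (33140 - 87) + (132 - 1*161) = 33053 + (132 - 161) = 33053 - 29 = 33024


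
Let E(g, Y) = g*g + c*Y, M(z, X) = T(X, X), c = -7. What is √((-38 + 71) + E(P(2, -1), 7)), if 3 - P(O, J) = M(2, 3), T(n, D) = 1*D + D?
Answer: I*√7 ≈ 2.6458*I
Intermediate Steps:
T(n, D) = 2*D (T(n, D) = D + D = 2*D)
M(z, X) = 2*X
P(O, J) = -3 (P(O, J) = 3 - 2*3 = 3 - 1*6 = 3 - 6 = -3)
E(g, Y) = g² - 7*Y (E(g, Y) = g*g - 7*Y = g² - 7*Y)
√((-38 + 71) + E(P(2, -1), 7)) = √((-38 + 71) + ((-3)² - 7*7)) = √(33 + (9 - 49)) = √(33 - 40) = √(-7) = I*√7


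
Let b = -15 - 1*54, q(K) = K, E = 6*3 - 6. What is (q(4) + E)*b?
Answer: -1104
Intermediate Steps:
E = 12 (E = 18 - 6 = 12)
b = -69 (b = -15 - 54 = -69)
(q(4) + E)*b = (4 + 12)*(-69) = 16*(-69) = -1104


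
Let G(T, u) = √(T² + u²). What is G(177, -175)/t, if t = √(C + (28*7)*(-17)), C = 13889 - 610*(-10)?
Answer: √1031967778/16657 ≈ 1.9286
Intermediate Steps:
C = 19989 (C = 13889 - 1*(-6100) = 13889 + 6100 = 19989)
t = √16657 (t = √(19989 + (28*7)*(-17)) = √(19989 + 196*(-17)) = √(19989 - 3332) = √16657 ≈ 129.06)
G(177, -175)/t = √(177² + (-175)²)/(√16657) = √(31329 + 30625)*(√16657/16657) = √61954*(√16657/16657) = √1031967778/16657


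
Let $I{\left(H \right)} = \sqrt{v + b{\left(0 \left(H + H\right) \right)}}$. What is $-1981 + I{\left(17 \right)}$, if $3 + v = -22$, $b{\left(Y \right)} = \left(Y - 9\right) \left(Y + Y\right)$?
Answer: $-1981 + 5 i \approx -1981.0 + 5.0 i$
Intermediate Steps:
$b{\left(Y \right)} = 2 Y \left(-9 + Y\right)$ ($b{\left(Y \right)} = \left(-9 + Y\right) 2 Y = 2 Y \left(-9 + Y\right)$)
$v = -25$ ($v = -3 - 22 = -25$)
$I{\left(H \right)} = 5 i$ ($I{\left(H \right)} = \sqrt{-25 + 2 \cdot 0 \left(H + H\right) \left(-9 + 0 \left(H + H\right)\right)} = \sqrt{-25 + 2 \cdot 0 \cdot 2 H \left(-9 + 0 \cdot 2 H\right)} = \sqrt{-25 + 2 \cdot 0 \left(-9 + 0\right)} = \sqrt{-25 + 2 \cdot 0 \left(-9\right)} = \sqrt{-25 + 0} = \sqrt{-25} = 5 i$)
$-1981 + I{\left(17 \right)} = -1981 + 5 i$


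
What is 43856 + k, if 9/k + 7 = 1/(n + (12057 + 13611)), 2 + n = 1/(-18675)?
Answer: 147139985218867/3355169168 ≈ 43855.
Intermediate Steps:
n = -37351/18675 (n = -2 + 1/(-18675) = -2 - 1/18675 = -37351/18675 ≈ -2.0001)
k = -4313812941/3355169168 (k = 9/(-7 + 1/(-37351/18675 + (12057 + 13611))) = 9/(-7 + 1/(-37351/18675 + 25668)) = 9/(-7 + 1/(479312549/18675)) = 9/(-7 + 18675/479312549) = 9/(-3355169168/479312549) = 9*(-479312549/3355169168) = -4313812941/3355169168 ≈ -1.2857)
43856 + k = 43856 - 4313812941/3355169168 = 147139985218867/3355169168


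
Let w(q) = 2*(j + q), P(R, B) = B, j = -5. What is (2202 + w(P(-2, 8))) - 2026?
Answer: 182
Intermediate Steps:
w(q) = -10 + 2*q (w(q) = 2*(-5 + q) = -10 + 2*q)
(2202 + w(P(-2, 8))) - 2026 = (2202 + (-10 + 2*8)) - 2026 = (2202 + (-10 + 16)) - 2026 = (2202 + 6) - 2026 = 2208 - 2026 = 182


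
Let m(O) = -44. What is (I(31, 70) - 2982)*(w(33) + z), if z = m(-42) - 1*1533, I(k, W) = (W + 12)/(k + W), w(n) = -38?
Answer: 486276500/101 ≈ 4.8146e+6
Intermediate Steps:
I(k, W) = (12 + W)/(W + k)
z = -1577 (z = -44 - 1*1533 = -44 - 1533 = -1577)
(I(31, 70) - 2982)*(w(33) + z) = ((12 + 70)/(70 + 31) - 2982)*(-38 - 1577) = (82/101 - 2982)*(-1615) = -301100/101*(-1615) = 486276500/101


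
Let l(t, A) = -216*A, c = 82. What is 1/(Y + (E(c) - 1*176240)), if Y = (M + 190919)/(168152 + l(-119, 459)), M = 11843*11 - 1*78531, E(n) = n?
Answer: -69008/12156068603 ≈ -5.6768e-6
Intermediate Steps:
M = 51742 (M = 130273 - 78531 = 51742)
Y = 242661/69008 (Y = (51742 + 190919)/(168152 - 216*459) = 242661/(168152 - 99144) = 242661/69008 ≈ 3.5164)
1/(Y + (E(c) - 1*176240)) = 1/(242661/69008 + (82 - 1*176240)) = 1/(242661/69008 + (82 - 176240)) = 1/(242661/69008 - 176158) = 1/(-12156068603/69008) = -69008/12156068603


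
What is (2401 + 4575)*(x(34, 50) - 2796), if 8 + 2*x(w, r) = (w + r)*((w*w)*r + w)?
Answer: 16925366528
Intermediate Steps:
x(w, r) = -4 + (r + w)*(w + r*w²)/2 (x(w, r) = -4 + ((w + r)*((w*w)*r + w))/2 = -4 + ((r + w)*(w²*r + w))/2 = -4 + ((r + w)*(r*w² + w))/2 = -4 + ((r + w)*(w + r*w²))/2 = -4 + (r + w)*(w + r*w²)/2)
(2401 + 4575)*(x(34, 50) - 2796) = (2401 + 4575)*((-4 + (½)*34² + (½)*50*34 + (½)*50*34³ + (½)*50²*34²) - 2796) = 6976*((-4 + (½)*1156 + 850 + (½)*50*39304 + (½)*2500*1156) - 2796) = 6976*((-4 + 578 + 850 + 982600 + 1445000) - 2796) = 6976*(2429024 - 2796) = 6976*2426228 = 16925366528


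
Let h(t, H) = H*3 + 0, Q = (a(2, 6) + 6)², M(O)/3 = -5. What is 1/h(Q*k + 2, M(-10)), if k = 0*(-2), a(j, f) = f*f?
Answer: -1/45 ≈ -0.022222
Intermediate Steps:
a(j, f) = f²
M(O) = -15 (M(O) = 3*(-5) = -15)
k = 0
Q = 1764 (Q = (6² + 6)² = (36 + 6)² = 42² = 1764)
h(t, H) = 3*H (h(t, H) = 3*H + 0 = 3*H)
1/h(Q*k + 2, M(-10)) = 1/(3*(-15)) = 1/(-45) = -1/45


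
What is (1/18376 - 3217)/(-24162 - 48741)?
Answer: 19705197/446555176 ≈ 0.044127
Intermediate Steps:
(1/18376 - 3217)/(-24162 - 48741) = (1/18376 - 3217)/(-72903) = -59115591/18376*(-1/72903) = 19705197/446555176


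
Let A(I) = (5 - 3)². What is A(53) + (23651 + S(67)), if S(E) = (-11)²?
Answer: 23776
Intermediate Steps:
S(E) = 121
A(I) = 4 (A(I) = 2² = 4)
A(53) + (23651 + S(67)) = 4 + (23651 + 121) = 4 + 23772 = 23776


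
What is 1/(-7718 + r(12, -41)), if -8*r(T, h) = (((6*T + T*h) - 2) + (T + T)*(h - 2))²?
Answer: -2/543965 ≈ -3.6767e-6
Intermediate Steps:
r(T, h) = -(-2 + 6*T + T*h + 2*T*(-2 + h))²/8 (r(T, h) = -(((6*T + T*h) - 2) + (T + T)*(h - 2))²/8 = -((-2 + 6*T + T*h) + (2*T)*(-2 + h))²/8 = -((-2 + 6*T + T*h) + 2*T*(-2 + h))²/8 = -(-2 + 6*T + T*h + 2*T*(-2 + h))²/8)
1/(-7718 + r(12, -41)) = 1/(-7718 - (-2 + 2*12 + 3*12*(-41))²/8) = 1/(-7718 - (-2 + 24 - 1476)²/8) = 1/(-7718 - ⅛*(-1454)²) = 1/(-7718 - ⅛*2114116) = 1/(-7718 - 528529/2) = 1/(-543965/2) = -2/543965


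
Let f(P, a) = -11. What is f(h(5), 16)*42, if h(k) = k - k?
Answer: -462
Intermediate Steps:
h(k) = 0
f(h(5), 16)*42 = -11*42 = -462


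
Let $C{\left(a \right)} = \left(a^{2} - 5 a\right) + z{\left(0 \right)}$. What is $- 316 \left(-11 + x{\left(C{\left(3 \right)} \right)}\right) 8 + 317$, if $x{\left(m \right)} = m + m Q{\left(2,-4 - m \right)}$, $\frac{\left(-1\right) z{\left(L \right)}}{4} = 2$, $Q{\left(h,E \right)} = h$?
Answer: $134301$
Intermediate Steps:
$z{\left(L \right)} = -8$ ($z{\left(L \right)} = \left(-4\right) 2 = -8$)
$C{\left(a \right)} = -8 + a^{2} - 5 a$ ($C{\left(a \right)} = \left(a^{2} - 5 a\right) - 8 = -8 + a^{2} - 5 a$)
$x{\left(m \right)} = 3 m$ ($x{\left(m \right)} = m + m 2 = m + 2 m = 3 m$)
$- 316 \left(-11 + x{\left(C{\left(3 \right)} \right)}\right) 8 + 317 = - 316 \left(-11 + 3 \left(-8 + 3^{2} - 15\right)\right) 8 + 317 = - 316 \left(-11 + 3 \left(-8 + 9 - 15\right)\right) 8 + 317 = - 316 \left(-11 + 3 \left(-14\right)\right) 8 + 317 = - 316 \left(-11 - 42\right) 8 + 317 = - 316 \left(\left(-53\right) 8\right) + 317 = \left(-316\right) \left(-424\right) + 317 = 133984 + 317 = 134301$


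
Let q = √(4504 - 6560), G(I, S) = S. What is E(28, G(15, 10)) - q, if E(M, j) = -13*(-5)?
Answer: 65 - 2*I*√514 ≈ 65.0 - 45.343*I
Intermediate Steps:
E(M, j) = 65
q = 2*I*√514 (q = √(-2056) = 2*I*√514 ≈ 45.343*I)
E(28, G(15, 10)) - q = 65 - 2*I*√514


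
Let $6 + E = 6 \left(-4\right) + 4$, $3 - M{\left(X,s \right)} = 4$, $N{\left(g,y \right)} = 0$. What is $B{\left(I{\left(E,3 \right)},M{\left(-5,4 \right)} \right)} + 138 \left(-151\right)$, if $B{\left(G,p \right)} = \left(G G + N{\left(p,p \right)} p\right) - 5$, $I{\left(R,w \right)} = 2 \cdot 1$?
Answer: $-20839$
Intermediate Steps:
$M{\left(X,s \right)} = -1$ ($M{\left(X,s \right)} = 3 - 4 = -1$)
$E = -26$ ($E = -6 + \left(6 \left(-4\right) + 4\right) = -6 + \left(-24 + 4\right) = -6 - 20 = -26$)
$I{\left(R,w \right)} = 2$
$B{\left(G,p \right)} = -5 + G^{2}$ ($B{\left(G,p \right)} = \left(G G + 0 p\right) - 5 = \left(G^{2} + 0\right) - 5 = G^{2} - 5 = -5 + G^{2}$)
$B{\left(I{\left(E,3 \right)},M{\left(-5,4 \right)} \right)} + 138 \left(-151\right) = \left(-5 + 2^{2}\right) + 138 \left(-151\right) = \left(-5 + 4\right) - 20838 = -1 - 20838 = -20839$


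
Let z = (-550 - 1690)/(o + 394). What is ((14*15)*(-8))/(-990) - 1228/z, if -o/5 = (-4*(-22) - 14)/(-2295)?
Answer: 15394123/70686 ≈ 217.78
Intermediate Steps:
o = 74/459 (o = -5*(-4*(-22) - 14)/(-2295) = -5*(88 - 14)*(-1)/2295 = -370*(-1)/2295 = -5*(-74/2295) = 74/459 ≈ 0.16122)
z = -25704/4523 (z = (-550 - 1690)/(74/459 + 394) = -2240/180920/459 = -2240*459/180920 = -25704/4523 ≈ -5.6830)
((14*15)*(-8))/(-990) - 1228/z = ((14*15)*(-8))/(-990) - 1228/(-25704/4523) = (210*(-8))*(-1/990) - 1228*(-4523/25704) = -1680*(-1/990) + 1388561/6426 = 56/33 + 1388561/6426 = 15394123/70686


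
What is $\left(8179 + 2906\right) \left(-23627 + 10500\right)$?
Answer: $-145512795$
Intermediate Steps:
$\left(8179 + 2906\right) \left(-23627 + 10500\right) = 11085 \left(-13127\right) = -145512795$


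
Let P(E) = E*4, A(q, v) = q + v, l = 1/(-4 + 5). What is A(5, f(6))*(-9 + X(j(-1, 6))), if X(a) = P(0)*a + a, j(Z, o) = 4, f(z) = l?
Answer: -30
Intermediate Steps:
l = 1 (l = 1/1 = 1)
f(z) = 1
P(E) = 4*E
X(a) = a (X(a) = (4*0)*a + a = 0*a + a = 0 + a = a)
A(5, f(6))*(-9 + X(j(-1, 6))) = (5 + 1)*(-9 + 4) = 6*(-5) = -30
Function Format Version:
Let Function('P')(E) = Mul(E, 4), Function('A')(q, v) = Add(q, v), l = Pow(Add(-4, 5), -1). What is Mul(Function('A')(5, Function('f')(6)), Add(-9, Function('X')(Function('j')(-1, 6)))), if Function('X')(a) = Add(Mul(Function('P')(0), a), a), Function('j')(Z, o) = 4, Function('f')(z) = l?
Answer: -30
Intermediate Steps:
l = 1 (l = Pow(1, -1) = 1)
Function('f')(z) = 1
Function('P')(E) = Mul(4, E)
Function('X')(a) = a (Function('X')(a) = Add(Mul(Mul(4, 0), a), a) = Add(Mul(0, a), a) = Add(0, a) = a)
Mul(Function('A')(5, Function('f')(6)), Add(-9, Function('X')(Function('j')(-1, 6)))) = Mul(Add(5, 1), Add(-9, 4)) = Mul(6, -5) = -30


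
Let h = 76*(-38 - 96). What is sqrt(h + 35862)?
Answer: sqrt(25678) ≈ 160.24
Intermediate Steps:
h = -10184 (h = 76*(-134) = -10184)
sqrt(h + 35862) = sqrt(-10184 + 35862) = sqrt(25678)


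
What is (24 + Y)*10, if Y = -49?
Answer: -250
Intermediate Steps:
(24 + Y)*10 = (24 - 49)*10 = -25*10 = -250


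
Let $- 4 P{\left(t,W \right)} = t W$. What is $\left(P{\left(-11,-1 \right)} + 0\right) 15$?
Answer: $- \frac{165}{4} \approx -41.25$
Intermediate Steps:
$P{\left(t,W \right)} = - \frac{W t}{4}$ ($P{\left(t,W \right)} = - \frac{t W}{4} = - \frac{W t}{4}$)
$\left(P{\left(-11,-1 \right)} + 0\right) 15 = \left(\left(- \frac{1}{4}\right) \left(-1\right) \left(-11\right) + 0\right) 15 = \left(- \frac{11}{4} + 0\right) 15 = \left(- \frac{11}{4}\right) 15 = - \frac{165}{4}$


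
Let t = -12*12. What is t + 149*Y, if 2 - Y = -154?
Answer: 23100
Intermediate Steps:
Y = 156 (Y = 2 - 1*(-154) = 2 + 154 = 156)
t = -144
t + 149*Y = -144 + 149*156 = -144 + 23244 = 23100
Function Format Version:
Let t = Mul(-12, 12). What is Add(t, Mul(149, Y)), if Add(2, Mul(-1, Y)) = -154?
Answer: 23100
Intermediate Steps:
Y = 156 (Y = Add(2, Mul(-1, -154)) = Add(2, 154) = 156)
t = -144
Add(t, Mul(149, Y)) = Add(-144, Mul(149, 156)) = Add(-144, 23244) = 23100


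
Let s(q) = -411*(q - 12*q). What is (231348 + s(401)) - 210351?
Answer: 1833918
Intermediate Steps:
s(q) = 4521*q (s(q) = -(-4521)*q = 4521*q)
(231348 + s(401)) - 210351 = (231348 + 4521*401) - 210351 = (231348 + 1812921) - 210351 = 2044269 - 210351 = 1833918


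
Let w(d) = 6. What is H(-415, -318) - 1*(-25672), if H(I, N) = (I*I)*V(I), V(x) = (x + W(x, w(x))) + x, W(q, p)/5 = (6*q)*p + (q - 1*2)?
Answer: -13367217703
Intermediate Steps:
W(q, p) = -10 + 5*q + 30*p*q (W(q, p) = 5*((6*q)*p + (q - 1*2)) = 5*(6*p*q + (q - 2)) = 5*(6*p*q + (-2 + q)) = 5*(-2 + q + 6*p*q) = -10 + 5*q + 30*p*q)
V(x) = -10 + 187*x (V(x) = (x + (-10 + 5*x + 30*6*x)) + x = (x + (-10 + 5*x + 180*x)) + x = (x + (-10 + 185*x)) + x = (-10 + 186*x) + x = -10 + 187*x)
H(I, N) = I**2*(-10 + 187*I) (H(I, N) = (I*I)*(-10 + 187*I) = I**2*(-10 + 187*I))
H(-415, -318) - 1*(-25672) = (-415)**2*(-10 + 187*(-415)) - 1*(-25672) = 172225*(-10 - 77605) + 25672 = 172225*(-77615) + 25672 = -13367243375 + 25672 = -13367217703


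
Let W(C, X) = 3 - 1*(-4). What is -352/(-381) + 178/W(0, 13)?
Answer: 70282/2667 ≈ 26.352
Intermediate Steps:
W(C, X) = 7 (W(C, X) = 3 + 4 = 7)
-352/(-381) + 178/W(0, 13) = -352/(-381) + 178/7 = -352*(-1/381) + 178*(⅐) = 352/381 + 178/7 = 70282/2667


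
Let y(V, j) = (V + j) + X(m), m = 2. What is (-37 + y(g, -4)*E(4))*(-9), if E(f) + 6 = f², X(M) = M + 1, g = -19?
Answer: 2133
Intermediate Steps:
X(M) = 1 + M
y(V, j) = 3 + V + j (y(V, j) = (V + j) + (1 + 2) = (V + j) + 3 = 3 + V + j)
E(f) = -6 + f²
(-37 + y(g, -4)*E(4))*(-9) = (-37 + (3 - 19 - 4)*(-6 + 4²))*(-9) = (-37 - 20*(-6 + 16))*(-9) = (-37 - 20*10)*(-9) = (-37 - 200)*(-9) = -237*(-9) = 2133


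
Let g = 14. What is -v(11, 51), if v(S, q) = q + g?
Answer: -65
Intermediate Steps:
v(S, q) = 14 + q (v(S, q) = q + 14 = 14 + q)
-v(11, 51) = -(14 + 51) = -1*65 = -65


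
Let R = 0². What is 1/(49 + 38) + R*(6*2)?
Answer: 1/87 ≈ 0.011494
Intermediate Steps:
R = 0
1/(49 + 38) + R*(6*2) = 1/(49 + 38) + 0*(6*2) = 1/87 + 0*12 = 1/87 + 0 = 1/87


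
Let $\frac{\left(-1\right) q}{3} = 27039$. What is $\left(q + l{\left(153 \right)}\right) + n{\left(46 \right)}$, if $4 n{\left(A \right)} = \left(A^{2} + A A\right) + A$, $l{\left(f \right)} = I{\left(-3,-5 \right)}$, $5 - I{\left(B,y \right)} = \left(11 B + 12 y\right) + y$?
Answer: $- \frac{159889}{2} \approx -79945.0$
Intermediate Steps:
$q = -81117$ ($q = \left(-3\right) 27039 = -81117$)
$I{\left(B,y \right)} = 5 - 13 y - 11 B$ ($I{\left(B,y \right)} = 5 - \left(\left(11 B + 12 y\right) + y\right) = 5 - \left(11 B + 13 y\right) = 5 - 13 y - 11 B$)
$l{\left(f \right)} = 103$ ($l{\left(f \right)} = 5 - -65 - -33 = 5 + 65 + 33 = 103$)
$n{\left(A \right)} = \frac{A^{2}}{2} + \frac{A}{4}$ ($n{\left(A \right)} = \frac{\left(A^{2} + A A\right) + A}{4} = \frac{\left(A^{2} + A^{2}\right) + A}{4} = \frac{2 A^{2} + A}{4} = \frac{A + 2 A^{2}}{4} = \frac{A^{2}}{2} + \frac{A}{4}$)
$\left(q + l{\left(153 \right)}\right) + n{\left(46 \right)} = \left(-81117 + 103\right) + \frac{1}{4} \cdot 46 \left(1 + 2 \cdot 46\right) = -81014 + \frac{1}{4} \cdot 46 \left(1 + 92\right) = -81014 + \frac{1}{4} \cdot 46 \cdot 93 = -81014 + \frac{2139}{2} = - \frac{159889}{2}$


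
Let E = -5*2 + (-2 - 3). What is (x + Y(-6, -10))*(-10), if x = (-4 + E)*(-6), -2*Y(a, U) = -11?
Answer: -1195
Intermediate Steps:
Y(a, U) = 11/2 (Y(a, U) = -½*(-11) = 11/2)
E = -15 (E = -10 - 5 = -15)
x = 114 (x = (-4 - 15)*(-6) = -19*(-6) = 114)
(x + Y(-6, -10))*(-10) = (114 + 11/2)*(-10) = (239/2)*(-10) = -1195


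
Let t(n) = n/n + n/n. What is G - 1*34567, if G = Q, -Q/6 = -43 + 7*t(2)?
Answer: -34393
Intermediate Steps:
t(n) = 2 (t(n) = 1 + 1 = 2)
Q = 174 (Q = -6*(-43 + 7*2) = -6*(-43 + 14) = -6*(-29) = 174)
G = 174
G - 1*34567 = 174 - 1*34567 = 174 - 34567 = -34393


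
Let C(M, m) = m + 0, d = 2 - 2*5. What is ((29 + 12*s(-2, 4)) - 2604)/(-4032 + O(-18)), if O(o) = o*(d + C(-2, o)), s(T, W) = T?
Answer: 2599/3564 ≈ 0.72924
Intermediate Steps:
d = -8 (d = 2 - 10 = -8)
C(M, m) = m
O(o) = o*(-8 + o)
((29 + 12*s(-2, 4)) - 2604)/(-4032 + O(-18)) = ((29 + 12*(-2)) - 2604)/(-4032 - 18*(-8 - 18)) = ((29 - 24) - 2604)/(-4032 - 18*(-26)) = (5 - 2604)/(-4032 + 468) = -2599/(-3564) = -2599*(-1/3564) = 2599/3564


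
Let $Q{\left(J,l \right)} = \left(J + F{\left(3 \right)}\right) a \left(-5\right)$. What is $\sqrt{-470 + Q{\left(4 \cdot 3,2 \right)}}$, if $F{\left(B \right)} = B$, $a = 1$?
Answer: $i \sqrt{545} \approx 23.345 i$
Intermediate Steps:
$Q{\left(J,l \right)} = -15 - 5 J$ ($Q{\left(J,l \right)} = \left(J + 3\right) 1 \left(-5\right) = \left(3 + J\right) 1 \left(-5\right) = \left(3 + J\right) \left(-5\right) = -15 - 5 J$)
$\sqrt{-470 + Q{\left(4 \cdot 3,2 \right)}} = \sqrt{-470 - \left(15 + 5 \cdot 4 \cdot 3\right)} = \sqrt{-470 - 75} = \sqrt{-545} = i \sqrt{545}$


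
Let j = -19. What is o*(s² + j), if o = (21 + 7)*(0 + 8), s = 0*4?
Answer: -4256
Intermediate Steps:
s = 0
o = 224 (o = 28*8 = 224)
o*(s² + j) = 224*(0² - 19) = 224*(0 - 19) = 224*(-19) = -4256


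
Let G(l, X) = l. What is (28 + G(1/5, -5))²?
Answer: 19881/25 ≈ 795.24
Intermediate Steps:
(28 + G(1/5, -5))² = (28 + 1/5)² = (28 + ⅕)² = (141/5)² = 19881/25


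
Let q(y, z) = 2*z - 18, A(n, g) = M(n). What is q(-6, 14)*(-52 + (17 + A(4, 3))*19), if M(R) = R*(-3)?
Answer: 430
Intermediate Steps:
M(R) = -3*R
A(n, g) = -3*n
q(y, z) = -18 + 2*z
q(-6, 14)*(-52 + (17 + A(4, 3))*19) = (-18 + 2*14)*(-52 + (17 - 3*4)*19) = (-18 + 28)*(-52 + (17 - 12)*19) = 10*(-52 + 5*19) = 10*(-52 + 95) = 10*43 = 430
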